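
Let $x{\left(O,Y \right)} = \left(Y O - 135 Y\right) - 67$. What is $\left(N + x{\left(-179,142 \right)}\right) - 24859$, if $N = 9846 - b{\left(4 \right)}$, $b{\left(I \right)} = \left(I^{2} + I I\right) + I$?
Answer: $-59704$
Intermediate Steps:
$b{\left(I \right)} = I + 2 I^{2}$ ($b{\left(I \right)} = \left(I^{2} + I^{2}\right) + I = 2 I^{2} + I = I + 2 I^{2}$)
$x{\left(O,Y \right)} = -67 - 135 Y + O Y$ ($x{\left(O,Y \right)} = \left(O Y - 135 Y\right) - 67 = \left(- 135 Y + O Y\right) - 67 = -67 - 135 Y + O Y$)
$N = 9810$ ($N = 9846 - 4 \left(1 + 2 \cdot 4\right) = 9846 - 4 \left(1 + 8\right) = 9846 - 4 \cdot 9 = 9846 - 36 = 9810$)
$\left(N + x{\left(-179,142 \right)}\right) - 24859 = \left(9810 - 44655\right) - 24859 = -34845 - 24859 = -59704$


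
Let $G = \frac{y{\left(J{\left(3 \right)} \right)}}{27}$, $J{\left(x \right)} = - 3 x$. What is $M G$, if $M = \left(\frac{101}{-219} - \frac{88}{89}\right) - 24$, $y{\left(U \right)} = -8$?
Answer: $\frac{3968360}{526257} \approx 7.5407$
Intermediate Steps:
$M = - \frac{496045}{19491}$ ($M = \left(101 \left(- \frac{1}{219}\right) - \frac{88}{89}\right) - 24 = \left(- \frac{101}{219} - \frac{88}{89}\right) - 24 = - \frac{28261}{19491} - 24 = - \frac{496045}{19491} \approx -25.45$)
$G = - \frac{8}{27} \approx -0.2963$
$M G = \left(- \frac{496045}{19491}\right) \left(- \frac{8}{27}\right) = \frac{3968360}{526257}$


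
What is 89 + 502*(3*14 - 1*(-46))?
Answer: 44265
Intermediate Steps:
89 + 502*(3*14 - 1*(-46)) = 89 + 502*(42 + 46) = 89 + 502*88 = 89 + 44176 = 44265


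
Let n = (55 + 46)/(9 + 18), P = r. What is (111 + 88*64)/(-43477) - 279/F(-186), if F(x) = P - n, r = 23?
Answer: -330498601/22608040 ≈ -14.619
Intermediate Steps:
P = 23
n = 101/27 ≈ 3.7407
F(x) = 520/27 (F(x) = 23 - 1*101/27 = 23 - 101/27 = 520/27)
(111 + 88*64)/(-43477) - 279/F(-186) = (111 + 88*64)/(-43477) - 279/520/27 = (111 + 5632)*(-1/43477) - 279*27/520 = 5743*(-1/43477) - 7533/520 = -5743/43477 - 7533/520 = -330498601/22608040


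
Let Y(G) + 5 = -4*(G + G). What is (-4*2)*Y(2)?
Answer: 168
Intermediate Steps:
Y(G) = -5 - 8*G (Y(G) = -5 - 4*(G + G) = -5 - 8*G)
(-4*2)*Y(2) = (-4*2)*(-5 - 8*2) = -8*(-5 - 16) = -8*(-21) = 168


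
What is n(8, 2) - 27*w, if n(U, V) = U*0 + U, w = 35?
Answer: -937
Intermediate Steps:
n(U, V) = U (n(U, V) = 0 + U = U)
n(8, 2) - 27*w = 8 - 27*35 = 8 - 945 = -937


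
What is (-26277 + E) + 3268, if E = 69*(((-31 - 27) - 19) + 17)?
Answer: -27149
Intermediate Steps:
E = -4140 (E = 69*((-58 - 19) + 17) = 69*(-77 + 17) = 69*(-60) = -4140)
(-26277 + E) + 3268 = (-26277 - 4140) + 3268 = -30417 + 3268 = -27149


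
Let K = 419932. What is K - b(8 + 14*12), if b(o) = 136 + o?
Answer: 419620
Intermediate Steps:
K - b(8 + 14*12) = 419932 - (136 + (8 + 14*12)) = 419932 - (136 + (8 + 168)) = 419932 - (136 + 176) = 419932 - 1*312 = 419932 - 312 = 419620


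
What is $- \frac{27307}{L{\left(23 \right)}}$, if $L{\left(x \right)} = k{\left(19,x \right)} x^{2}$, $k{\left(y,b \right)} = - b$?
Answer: $\frac{27307}{12167} \approx 2.2444$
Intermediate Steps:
$L{\left(x \right)} = - x^{3}$ ($L{\left(x \right)} = - x x^{2} = - x^{3}$)
$- \frac{27307}{L{\left(23 \right)}} = - \frac{27307}{\left(-1\right) 23^{3}} = - \frac{27307}{\left(-1\right) 12167} = - \frac{27307}{-12167} = \left(-27307\right) \left(- \frac{1}{12167}\right) = \frac{27307}{12167}$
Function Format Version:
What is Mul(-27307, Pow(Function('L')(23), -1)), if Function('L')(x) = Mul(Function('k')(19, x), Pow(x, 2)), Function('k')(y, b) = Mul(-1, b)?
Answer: Rational(27307, 12167) ≈ 2.2444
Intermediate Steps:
Function('L')(x) = Mul(-1, Pow(x, 3)) (Function('L')(x) = Mul(Mul(-1, x), Pow(x, 2)) = Mul(-1, Pow(x, 3)))
Mul(-27307, Pow(Function('L')(23), -1)) = Mul(-27307, Pow(Mul(-1, Pow(23, 3)), -1)) = Mul(-27307, Pow(Mul(-1, 12167), -1)) = Mul(-27307, Pow(-12167, -1)) = Mul(-27307, Rational(-1, 12167)) = Rational(27307, 12167)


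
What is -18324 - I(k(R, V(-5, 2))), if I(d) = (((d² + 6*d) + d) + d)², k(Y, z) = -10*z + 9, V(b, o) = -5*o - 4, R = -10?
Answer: -547250773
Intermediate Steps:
V(b, o) = -4 - 5*o
k(Y, z) = 9 - 10*z
I(d) = (d² + 8*d)² (I(d) = ((d² + 7*d) + d)² = (d² + 8*d)²)
-18324 - I(k(R, V(-5, 2))) = -18324 - (9 - 10*(-4 - 5*2))²*(8 + (9 - 10*(-4 - 5*2)))² = -18324 - (9 - 10*(-4 - 10))²*(8 + (9 - 10*(-4 - 10)))² = -18324 - (9 - 10*(-14))²*(8 + (9 - 10*(-14)))² = -18324 - (9 + 140)²*(8 + (9 + 140))² = -18324 - 149²*(8 + 149)² = -18324 - 22201*157² = -18324 - 22201*24649 = -18324 - 1*547232449 = -18324 - 547232449 = -547250773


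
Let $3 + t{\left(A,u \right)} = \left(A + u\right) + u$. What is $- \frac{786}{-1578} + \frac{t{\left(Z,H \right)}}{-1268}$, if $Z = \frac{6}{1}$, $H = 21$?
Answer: $\frac{154273}{333484} \approx 0.46261$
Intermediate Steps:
$Z = 6$ ($Z = 6 \cdot 1 = 6$)
$t{\left(A,u \right)} = -3 + A + 2 u$ ($t{\left(A,u \right)} = -3 + \left(\left(A + u\right) + u\right) = -3 + \left(A + 2 u\right) = -3 + A + 2 u$)
$- \frac{786}{-1578} + \frac{t{\left(Z,H \right)}}{-1268} = - \frac{786}{-1578} + \frac{-3 + 6 + 2 \cdot 21}{-1268} = \left(-786\right) \left(- \frac{1}{1578}\right) + \left(-3 + 6 + 42\right) \left(- \frac{1}{1268}\right) = \frac{131}{263} + 45 \left(- \frac{1}{1268}\right) = \frac{131}{263} - \frac{45}{1268} = \frac{154273}{333484}$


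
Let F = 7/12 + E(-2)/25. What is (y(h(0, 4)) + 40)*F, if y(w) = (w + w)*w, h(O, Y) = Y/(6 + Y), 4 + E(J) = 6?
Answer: 16716/625 ≈ 26.746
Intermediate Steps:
E(J) = 2 (E(J) = -4 + 6 = 2)
y(w) = 2*w² (y(w) = (2*w)*w = 2*w²)
F = 199/300 (F = 7/12 + 2/25 = 199/300 ≈ 0.66333)
(y(h(0, 4)) + 40)*F = (2*(4/(6 + 4))² + 40)*(199/300) = (2*(4/10)² + 40)*(199/300) = (2*(4*(⅒))² + 40)*(199/300) = (2*(⅖)² + 40)*(199/300) = (2*(4/25) + 40)*(199/300) = (8/25 + 40)*(199/300) = (1008/25)*(199/300) = 16716/625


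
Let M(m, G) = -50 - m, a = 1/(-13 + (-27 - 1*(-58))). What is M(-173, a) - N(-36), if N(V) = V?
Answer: 159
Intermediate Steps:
a = 1/18 (a = 1/(-13 + (-27 + 58)) = 1/(-13 + 31) = 1/18 ≈ 0.055556)
M(-173, a) - N(-36) = (-50 - 1*(-173)) - 1*(-36) = (-50 + 173) + 36 = 123 + 36 = 159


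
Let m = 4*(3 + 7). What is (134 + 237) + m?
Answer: 411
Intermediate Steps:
m = 40 (m = 4*10 = 40)
(134 + 237) + m = (134 + 237) + 40 = 371 + 40 = 411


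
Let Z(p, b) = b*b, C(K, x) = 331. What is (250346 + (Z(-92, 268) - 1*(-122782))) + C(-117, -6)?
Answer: 445283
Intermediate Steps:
Z(p, b) = b**2
(250346 + (Z(-92, 268) - 1*(-122782))) + C(-117, -6) = (250346 + (268**2 - 1*(-122782))) + 331 = (250346 + (71824 + 122782)) + 331 = (250346 + 194606) + 331 = 444952 + 331 = 445283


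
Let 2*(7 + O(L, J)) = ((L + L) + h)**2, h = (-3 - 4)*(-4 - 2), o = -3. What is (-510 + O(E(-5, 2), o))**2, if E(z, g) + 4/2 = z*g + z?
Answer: 235225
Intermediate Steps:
h = 42 (h = -7*(-6) = 42)
E(z, g) = -2 + z + g*z (E(z, g) = -2 + (z*g + z) = -2 + (g*z + z) = -2 + (z + g*z) = -2 + z + g*z)
O(L, J) = -7 + (42 + 2*L)**2/2 (O(L, J) = -7 + ((L + L) + 42)**2/2 = -7 + (2*L + 42)**2/2 = -7 + (42 + 2*L)**2/2)
(-510 + O(E(-5, 2), o))**2 = (-510 + (-7 + 2*(21 + (-2 - 5 + 2*(-5)))**2))**2 = (-510 + (-7 + 2*(21 + (-2 - 5 - 10))**2))**2 = (-510 + (-7 + 2*(21 - 17)**2))**2 = (-510 + (-7 + 2*4**2))**2 = (-510 + (-7 + 2*16))**2 = (-510 + (-7 + 32))**2 = (-510 + 25)**2 = (-485)**2 = 235225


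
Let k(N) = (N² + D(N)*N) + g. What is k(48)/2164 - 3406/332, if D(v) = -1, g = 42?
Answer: -412978/44903 ≈ -9.1971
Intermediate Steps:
k(N) = 42 + N² - N (k(N) = (N² - N) + 42 = 42 + N² - N)
k(48)/2164 - 3406/332 = (42 + 48² - 1*48)/2164 - 3406/332 = (42 + 2304 - 48)*(1/2164) - 3406*1/332 = 2298*(1/2164) - 1703/166 = 1149/1082 - 1703/166 = -412978/44903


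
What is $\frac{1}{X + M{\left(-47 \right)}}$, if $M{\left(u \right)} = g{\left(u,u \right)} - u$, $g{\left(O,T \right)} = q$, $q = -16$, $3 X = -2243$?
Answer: $- \frac{3}{2150} \approx -0.0013953$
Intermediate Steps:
$X = - \frac{2243}{3}$ ($X = \frac{1}{3} \left(-2243\right) = - \frac{2243}{3} \approx -747.67$)
$g{\left(O,T \right)} = -16$
$M{\left(u \right)} = -16 - u$
$\frac{1}{X + M{\left(-47 \right)}} = \frac{1}{- \frac{2243}{3} - -31} = \frac{1}{- \frac{2243}{3} + \left(-16 + 47\right)} = \frac{1}{- \frac{2243}{3} + 31} = \frac{1}{- \frac{2150}{3}} = - \frac{3}{2150}$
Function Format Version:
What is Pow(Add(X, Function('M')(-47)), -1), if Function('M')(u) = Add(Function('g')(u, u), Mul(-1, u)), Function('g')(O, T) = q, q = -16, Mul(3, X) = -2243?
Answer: Rational(-3, 2150) ≈ -0.0013953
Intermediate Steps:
X = Rational(-2243, 3) (X = Mul(Rational(1, 3), -2243) = Rational(-2243, 3) ≈ -747.67)
Function('g')(O, T) = -16
Function('M')(u) = Add(-16, Mul(-1, u))
Pow(Add(X, Function('M')(-47)), -1) = Pow(Add(Rational(-2243, 3), Add(-16, Mul(-1, -47))), -1) = Pow(Add(Rational(-2243, 3), Add(-16, 47)), -1) = Pow(Add(Rational(-2243, 3), 31), -1) = Pow(Rational(-2150, 3), -1) = Rational(-3, 2150)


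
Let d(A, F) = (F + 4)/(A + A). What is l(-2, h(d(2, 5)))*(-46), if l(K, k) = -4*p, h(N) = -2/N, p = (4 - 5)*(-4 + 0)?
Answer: 736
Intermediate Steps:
p = 4 (p = -1*(-4) = 4)
d(A, F) = (4 + F)/(2*A) (d(A, F) = (4 + F)/((2*A)) = (4 + F)*(1/(2*A)) = (4 + F)/(2*A))
l(K, k) = -16 (l(K, k) = -4*4 = -16)
l(-2, h(d(2, 5)))*(-46) = -16*(-46) = 736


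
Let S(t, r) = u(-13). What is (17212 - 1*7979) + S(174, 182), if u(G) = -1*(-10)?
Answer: 9243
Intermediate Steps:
u(G) = 10
S(t, r) = 10
(17212 - 1*7979) + S(174, 182) = (17212 - 1*7979) + 10 = (17212 - 7979) + 10 = 9233 + 10 = 9243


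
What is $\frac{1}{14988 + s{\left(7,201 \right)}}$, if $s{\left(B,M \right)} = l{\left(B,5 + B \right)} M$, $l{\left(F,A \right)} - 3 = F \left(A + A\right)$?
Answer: $\frac{1}{49359} \approx 2.026 \cdot 10^{-5}$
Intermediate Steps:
$l{\left(F,A \right)} = 3 + 2 A F$ ($l{\left(F,A \right)} = 3 + F \left(A + A\right) = 3 + F 2 A = 3 + 2 A F$)
$s{\left(B,M \right)} = M \left(3 + 2 B \left(5 + B\right)\right)$ ($s{\left(B,M \right)} = \left(3 + 2 \left(5 + B\right) B\right) M = \left(3 + 2 B \left(5 + B\right)\right) M = M \left(3 + 2 B \left(5 + B\right)\right)$)
$\frac{1}{14988 + s{\left(7,201 \right)}} = \frac{1}{14988 + 201 \left(3 + 2 \cdot 7 \left(5 + 7\right)\right)} = \frac{1}{14988 + 201 \left(3 + 2 \cdot 7 \cdot 12\right)} = \frac{1}{14988 + 201 \left(3 + 168\right)} = \frac{1}{14988 + 201 \cdot 171} = \frac{1}{14988 + 34371} = \frac{1}{49359}$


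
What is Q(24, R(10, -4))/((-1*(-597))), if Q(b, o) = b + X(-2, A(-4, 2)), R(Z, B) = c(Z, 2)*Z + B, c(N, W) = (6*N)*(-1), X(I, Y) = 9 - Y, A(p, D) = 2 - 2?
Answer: 11/199 ≈ 0.055276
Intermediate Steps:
A(p, D) = 0
c(N, W) = -6*N
R(Z, B) = B - 6*Z² (R(Z, B) = (-6*Z)*Z + B = -6*Z² + B = B - 6*Z²)
Q(b, o) = 9 + b (Q(b, o) = b + (9 - 1*0) = b + (9 + 0) = b + 9 = 9 + b)
Q(24, R(10, -4))/((-1*(-597))) = (9 + 24)/((-1*(-597))) = 33/597 = 33*(1/597) = 11/199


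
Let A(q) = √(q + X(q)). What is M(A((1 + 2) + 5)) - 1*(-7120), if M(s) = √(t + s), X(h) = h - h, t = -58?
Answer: 7120 + √(-58 + 2*√2) ≈ 7120.0 + 7.4278*I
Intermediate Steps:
X(h) = 0
A(q) = √q (A(q) = √(q + 0) = √q)
M(s) = √(-58 + s)
M(A((1 + 2) + 5)) - 1*(-7120) = √(-58 + √((1 + 2) + 5)) - 1*(-7120) = √(-58 + √(3 + 5)) + 7120 = √(-58 + √8) + 7120 = √(-58 + 2*√2) + 7120 = 7120 + √(-58 + 2*√2)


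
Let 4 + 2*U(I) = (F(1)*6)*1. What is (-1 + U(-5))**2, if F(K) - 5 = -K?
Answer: 81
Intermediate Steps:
F(K) = 5 - K
U(I) = 10 (U(I) = -2 + (((5 - 1*1)*6)*1)/2 = -2 + (((5 - 1)*6)*1)/2 = -2 + ((4*6)*1)/2 = -2 + (24*1)/2 = -2 + (1/2)*24 = -2 + 12 = 10)
(-1 + U(-5))**2 = (-1 + 10)**2 = 9**2 = 81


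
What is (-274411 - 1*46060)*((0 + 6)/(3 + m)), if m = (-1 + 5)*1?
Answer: -1922826/7 ≈ -2.7469e+5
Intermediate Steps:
m = 4 (m = 4*1 = 4)
(-274411 - 1*46060)*((0 + 6)/(3 + m)) = (-274411 - 1*46060)*((0 + 6)/(3 + 4)) = (-274411 - 46060)*(6/7) = -1922826/7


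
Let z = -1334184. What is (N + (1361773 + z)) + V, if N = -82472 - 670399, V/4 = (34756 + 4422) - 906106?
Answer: -4192994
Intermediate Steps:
V = -3467712 (V = 4*((34756 + 4422) - 906106) = 4*(39178 - 906106) = 4*(-866928) = -3467712)
N = -752871
(N + (1361773 + z)) + V = (-752871 + (1361773 - 1334184)) - 3467712 = (-752871 + 27589) - 3467712 = -725282 - 3467712 = -4192994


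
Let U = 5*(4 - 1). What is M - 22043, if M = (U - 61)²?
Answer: -19927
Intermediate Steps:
U = 15 (U = 5*3 = 15)
M = 2116 (M = (15 - 61)² = (-46)² = 2116)
M - 22043 = 2116 - 22043 = -19927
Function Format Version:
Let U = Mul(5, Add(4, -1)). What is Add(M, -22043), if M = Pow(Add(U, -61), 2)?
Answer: -19927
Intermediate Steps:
U = 15 (U = Mul(5, 3) = 15)
M = 2116 (M = Pow(Add(15, -61), 2) = Pow(-46, 2) = 2116)
Add(M, -22043) = Add(2116, -22043) = -19927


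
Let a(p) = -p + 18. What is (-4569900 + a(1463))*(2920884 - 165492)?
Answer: -12595847442240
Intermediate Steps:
a(p) = 18 - p
(-4569900 + a(1463))*(2920884 - 165492) = (-4569900 + (18 - 1*1463))*(2920884 - 165492) = (-4569900 + (18 - 1463))*2755392 = (-4569900 - 1445)*2755392 = -4571345*2755392 = -12595847442240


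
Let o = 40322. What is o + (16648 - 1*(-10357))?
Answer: 67327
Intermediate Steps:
o + (16648 - 1*(-10357)) = 40322 + (16648 - 1*(-10357)) = 40322 + (16648 + 10357) = 40322 + 27005 = 67327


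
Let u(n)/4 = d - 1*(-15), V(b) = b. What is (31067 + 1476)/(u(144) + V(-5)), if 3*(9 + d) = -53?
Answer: -97629/155 ≈ -629.86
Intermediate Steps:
d = -80/3 (d = -9 + (⅓)*(-53) = -9 - 53/3 = -80/3 ≈ -26.667)
u(n) = -140/3 (u(n) = 4*(-80/3 - 1*(-15)) = 4*(-80/3 + 15) = 4*(-35/3) = -140/3)
(31067 + 1476)/(u(144) + V(-5)) = (31067 + 1476)/(-140/3 - 5) = 32543/(-155/3) = 32543*(-3/155) = -97629/155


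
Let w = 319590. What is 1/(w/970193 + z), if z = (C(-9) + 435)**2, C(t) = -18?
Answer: 970193/168706210167 ≈ 5.7508e-6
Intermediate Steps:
z = 173889 (z = (-18 + 435)**2 = 417**2 = 173889)
1/(w/970193 + z) = 1/(319590/970193 + 173889) = 1/(168706210167/970193) = 970193/168706210167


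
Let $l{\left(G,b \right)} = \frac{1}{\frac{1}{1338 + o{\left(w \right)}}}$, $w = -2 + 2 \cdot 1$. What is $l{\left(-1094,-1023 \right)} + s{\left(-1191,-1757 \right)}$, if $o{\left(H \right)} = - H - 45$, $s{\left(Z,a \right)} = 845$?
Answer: $2138$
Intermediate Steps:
$w = 0$ ($w = -2 + 2 = 0$)
$o{\left(H \right)} = -45 - H$
$l{\left(G,b \right)} = 1293$ ($l{\left(G,b \right)} = \frac{1}{\frac{1}{1338 - 45}} = \frac{1}{\frac{1}{1293}} = 1293$)
$l{\left(-1094,-1023 \right)} + s{\left(-1191,-1757 \right)} = 1293 + 845 = 2138$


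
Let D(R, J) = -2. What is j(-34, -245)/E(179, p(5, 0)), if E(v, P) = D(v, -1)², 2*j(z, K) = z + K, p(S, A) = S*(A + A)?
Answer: -279/8 ≈ -34.875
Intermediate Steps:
p(S, A) = 2*A*S (p(S, A) = S*(2*A) = 2*A*S)
j(z, K) = K/2 + z/2 (j(z, K) = (z + K)/2 = (K + z)/2 = K/2 + z/2)
E(v, P) = 4 (E(v, P) = (-2)² = 4)
j(-34, -245)/E(179, p(5, 0)) = ((½)*(-245) + (½)*(-34))/4 = (-245/2 - 17)*(¼) = -279/2*¼ = -279/8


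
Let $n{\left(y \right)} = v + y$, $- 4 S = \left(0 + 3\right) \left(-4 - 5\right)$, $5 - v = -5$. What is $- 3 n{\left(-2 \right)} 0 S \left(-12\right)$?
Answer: $0$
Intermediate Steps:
$v = 10$ ($v = 5 - -5 = 5 + 5 = 10$)
$S = \frac{27}{4}$ ($S = - \frac{\left(0 + 3\right) \left(-4 - 5\right)}{4} = - \frac{3 \left(-9\right)}{4} = \left(- \frac{1}{4}\right) \left(-27\right) = \frac{27}{4} \approx 6.75$)
$n{\left(y \right)} = 10 + y$
$- 3 n{\left(-2 \right)} 0 S \left(-12\right) = - 3 \left(10 - 2\right) 0 \cdot \frac{27}{4} \left(-12\right) = - 3 \cdot 8 \cdot 0 \left(-12\right) = \left(-3\right) 0 \left(-12\right) = 0 \left(-12\right) = 0$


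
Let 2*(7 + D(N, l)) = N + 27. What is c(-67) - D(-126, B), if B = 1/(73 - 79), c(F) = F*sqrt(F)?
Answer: 113/2 - 67*I*sqrt(67) ≈ 56.5 - 548.42*I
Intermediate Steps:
c(F) = F**(3/2)
B = -1/6 (B = 1/(-6) = -1/6 ≈ -0.16667)
D(N, l) = 13/2 + N/2 (D(N, l) = -7 + (N + 27)/2 = -7 + (27 + N)/2 = -7 + (27/2 + N/2) = 13/2 + N/2)
c(-67) - D(-126, B) = (-67)**(3/2) - (13/2 + (1/2)*(-126)) = -67*I*sqrt(67) - (13/2 - 63) = -67*I*sqrt(67) - 1*(-113/2) = -67*I*sqrt(67) + 113/2 = 113/2 - 67*I*sqrt(67)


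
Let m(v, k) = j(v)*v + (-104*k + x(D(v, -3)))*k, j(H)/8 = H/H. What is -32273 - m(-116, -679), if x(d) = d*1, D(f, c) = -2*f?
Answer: 48074447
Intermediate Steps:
x(d) = d
j(H) = 8 (j(H) = 8*(H/H) = 8*1 = 8)
m(v, k) = 8*v + k*(-104*k - 2*v) (m(v, k) = 8*v + (-104*k - 2*v)*k = 8*v + k*(-104*k - 2*v))
-32273 - m(-116, -679) = -32273 - (-104*(-679)**2 + 8*(-116) - 2*(-679)*(-116)) = -32273 - (-104*461041 - 928 - 157528) = -32273 - (-47948264 - 928 - 157528) = -32273 - 1*(-48106720) = -32273 + 48106720 = 48074447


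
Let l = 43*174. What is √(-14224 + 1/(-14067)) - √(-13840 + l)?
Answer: I*(√312739121067 - 79713*√22)/4689 ≈ 39.527*I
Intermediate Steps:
l = 7482
√(-14224 + 1/(-14067)) - √(-13840 + l) = √(-14224 + 1/(-14067)) - √(-13840 + 7482) = √(-14224 - 1/14067) - √(-6358) = √(-200089009/14067) - 17*I*√22 = I*√312739121067/4689 - 17*I*√22 = -17*I*√22 + I*√312739121067/4689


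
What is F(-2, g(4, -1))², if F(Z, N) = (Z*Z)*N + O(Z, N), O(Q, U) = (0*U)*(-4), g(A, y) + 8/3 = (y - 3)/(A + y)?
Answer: 256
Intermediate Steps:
g(A, y) = -8/3 + (-3 + y)/(A + y) (g(A, y) = -8/3 + (y - 3)/(A + y) = -8/3 + (-3 + y)/(A + y))
O(Q, U) = 0 (O(Q, U) = 0*(-4) = 0)
F(Z, N) = N*Z² (F(Z, N) = (Z*Z)*N + 0 = Z²*N + 0 = N*Z² + 0 = N*Z²)
F(-2, g(4, -1))² = (((-9 - 8*4 - 5*(-1))/(3*(4 - 1)))*(-2)²)² = (((⅓)*(-9 - 32 + 5)/3)*4)² = (((⅓)*(⅓)*(-36))*4)² = (-4*4)² = (-16)² = 256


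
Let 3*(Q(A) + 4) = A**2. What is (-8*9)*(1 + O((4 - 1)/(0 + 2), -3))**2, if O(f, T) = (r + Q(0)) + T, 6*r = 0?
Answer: -2592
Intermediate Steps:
r = 0 (r = (1/6)*0 = 0)
Q(A) = -4 + A**2/3
O(f, T) = -4 + T (O(f, T) = (0 + (-4 + (1/3)*0**2)) + T = (0 + (-4 + (1/3)*0)) + T = (0 + (-4 + 0)) + T = (0 - 4) + T = -4 + T)
(-8*9)*(1 + O((4 - 1)/(0 + 2), -3))**2 = (-8*9)*(1 + (-4 - 3))**2 = -72*(1 - 7)**2 = -72*(-6)**2 = -72*36 = -2592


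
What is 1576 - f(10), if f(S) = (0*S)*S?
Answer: 1576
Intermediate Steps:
f(S) = 0 (f(S) = 0*S = 0)
1576 - f(10) = 1576 - 1*0 = 1576 + 0 = 1576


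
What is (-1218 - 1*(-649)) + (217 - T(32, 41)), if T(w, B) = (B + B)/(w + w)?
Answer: -11305/32 ≈ -353.28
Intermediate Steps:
T(w, B) = B/w (T(w, B) = (2*B)/((2*w)) = (2*B)*(1/(2*w)) = B/w)
(-1218 - 1*(-649)) + (217 - T(32, 41)) = (-1218 - 1*(-649)) + (217 - 41/32) = (-1218 + 649) + (217 - 41/32) = -569 + (217 - 1*41/32) = -569 + (217 - 41/32) = -569 + 6903/32 = -11305/32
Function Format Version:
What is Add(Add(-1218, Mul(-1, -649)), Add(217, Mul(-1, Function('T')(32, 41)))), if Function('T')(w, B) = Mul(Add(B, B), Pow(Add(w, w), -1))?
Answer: Rational(-11305, 32) ≈ -353.28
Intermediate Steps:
Function('T')(w, B) = Mul(B, Pow(w, -1)) (Function('T')(w, B) = Mul(Mul(2, B), Pow(Mul(2, w), -1)) = Mul(Mul(2, B), Mul(Rational(1, 2), Pow(w, -1))) = Mul(B, Pow(w, -1)))
Add(Add(-1218, Mul(-1, -649)), Add(217, Mul(-1, Function('T')(32, 41)))) = Add(Add(-1218, Mul(-1, -649)), Add(217, Mul(-1, Mul(41, Pow(32, -1))))) = Add(Add(-1218, 649), Add(217, Mul(-1, Mul(41, Rational(1, 32))))) = Add(-569, Add(217, Mul(-1, Rational(41, 32)))) = Add(-569, Add(217, Rational(-41, 32))) = Add(-569, Rational(6903, 32)) = Rational(-11305, 32)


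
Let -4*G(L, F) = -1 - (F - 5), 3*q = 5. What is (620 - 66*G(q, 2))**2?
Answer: 426409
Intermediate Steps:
q = 5/3 (q = (1/3)*5 = 5/3 ≈ 1.6667)
G(L, F) = -1 + F/4 (G(L, F) = -(-1 - (F - 5))/4 = -(-1 - (-5 + F))/4 = -(-1 + (5 - F))/4 = -(4 - F)/4 = -1 + F/4)
(620 - 66*G(q, 2))**2 = (620 - 66*(-1 + (1/4)*2))**2 = (620 - 66*(-1 + 1/2))**2 = (620 - 66*(-1/2))**2 = (620 + 33)**2 = 653**2 = 426409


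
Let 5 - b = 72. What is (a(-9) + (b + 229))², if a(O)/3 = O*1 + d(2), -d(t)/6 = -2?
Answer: 29241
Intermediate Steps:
b = -67 (b = 5 - 1*72 = 5 - 72 = -67)
d(t) = 12 (d(t) = -6*(-2) = 12)
a(O) = 36 + 3*O (a(O) = 3*(O*1 + 12) = 3*(O + 12) = 3*(12 + O) = 36 + 3*O)
(a(-9) + (b + 229))² = ((36 + 3*(-9)) + (-67 + 229))² = ((36 - 27) + 162)² = (9 + 162)² = 171² = 29241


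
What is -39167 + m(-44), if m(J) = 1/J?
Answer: -1723349/44 ≈ -39167.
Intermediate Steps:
-39167 + m(-44) = -39167 + 1/(-44) = -39167 - 1/44 = -1723349/44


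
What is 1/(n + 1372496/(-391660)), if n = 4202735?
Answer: 97915/411510454401 ≈ 2.3794e-7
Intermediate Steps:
1/(n + 1372496/(-391660)) = 1/(4202735 + 1372496/(-391660)) = 1/(4202735 + 1372496*(-1/391660)) = 1/(4202735 - 343124/97915) = 1/(411510454401/97915) = 97915/411510454401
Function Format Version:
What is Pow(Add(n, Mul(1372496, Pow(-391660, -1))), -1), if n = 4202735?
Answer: Rational(97915, 411510454401) ≈ 2.3794e-7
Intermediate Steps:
Pow(Add(n, Mul(1372496, Pow(-391660, -1))), -1) = Pow(Add(4202735, Mul(1372496, Pow(-391660, -1))), -1) = Pow(Add(4202735, Mul(1372496, Rational(-1, 391660))), -1) = Pow(Add(4202735, Rational(-343124, 97915)), -1) = Pow(Rational(411510454401, 97915), -1) = Rational(97915, 411510454401)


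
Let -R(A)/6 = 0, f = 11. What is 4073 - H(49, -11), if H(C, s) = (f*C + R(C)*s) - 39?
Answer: 3573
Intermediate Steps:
R(A) = 0 (R(A) = -6*0 = 0)
H(C, s) = -39 + 11*C (H(C, s) = (11*C + 0*s) - 39 = (11*C + 0) - 39 = 11*C - 39 = -39 + 11*C)
4073 - H(49, -11) = 4073 - (-39 + 11*49) = 4073 - (-39 + 539) = 4073 - 1*500 = 4073 - 500 = 3573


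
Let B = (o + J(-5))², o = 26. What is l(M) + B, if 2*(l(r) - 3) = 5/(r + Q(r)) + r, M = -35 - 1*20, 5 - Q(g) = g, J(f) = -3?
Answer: 505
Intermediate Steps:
Q(g) = 5 - g
B = 529 (B = (26 - 3)² = 23² = 529)
M = -55 (M = -35 - 20 = -55)
l(r) = 7/2 + r/2 (l(r) = 3 + (5/(r + (5 - r)) + r)/2 = 3 + (5/5 + r)/2 = 3 + ((⅕)*5 + r)/2 = 3 + (1 + r)/2 = 3 + (½ + r/2) = 7/2 + r/2)
l(M) + B = (7/2 + (½)*(-55)) + 529 = (7/2 - 55/2) + 529 = -24 + 529 = 505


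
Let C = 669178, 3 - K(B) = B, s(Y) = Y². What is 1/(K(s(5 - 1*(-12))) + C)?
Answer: 1/668892 ≈ 1.4950e-6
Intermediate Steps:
K(B) = 3 - B
1/(K(s(5 - 1*(-12))) + C) = 1/((3 - (5 - 1*(-12))²) + 669178) = 1/((3 - (5 + 12)²) + 669178) = 1/((3 - 1*17²) + 669178) = 1/((3 - 1*289) + 669178) = 1/((3 - 289) + 669178) = 1/(-286 + 669178) = 1/668892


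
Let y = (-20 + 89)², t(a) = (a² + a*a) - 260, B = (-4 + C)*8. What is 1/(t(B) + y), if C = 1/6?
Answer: 9/57437 ≈ 0.00015669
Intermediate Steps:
C = ⅙ ≈ 0.16667
B = -92/3 (B = (-4 + ⅙)*8 = -23/6*8 = -92/3 ≈ -30.667)
t(a) = -260 + 2*a² (t(a) = (a² + a²) - 260 = 2*a² - 260 = -260 + 2*a²)
y = 4761 (y = 69² = 4761)
1/(t(B) + y) = 1/((-260 + 2*(-92/3)²) + 4761) = 1/((-260 + 2*(8464/9)) + 4761) = 1/((-260 + 16928/9) + 4761) = 1/(14588/9 + 4761) = 1/(57437/9) = 9/57437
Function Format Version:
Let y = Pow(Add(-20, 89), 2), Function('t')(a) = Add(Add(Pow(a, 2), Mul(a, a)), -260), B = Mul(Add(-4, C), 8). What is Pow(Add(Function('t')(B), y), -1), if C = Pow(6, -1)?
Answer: Rational(9, 57437) ≈ 0.00015669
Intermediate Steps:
C = Rational(1, 6) ≈ 0.16667
B = Rational(-92, 3) (B = Mul(Add(-4, Rational(1, 6)), 8) = Mul(Rational(-23, 6), 8) = Rational(-92, 3) ≈ -30.667)
Function('t')(a) = Add(-260, Mul(2, Pow(a, 2))) (Function('t')(a) = Add(Add(Pow(a, 2), Pow(a, 2)), -260) = Add(Mul(2, Pow(a, 2)), -260) = Add(-260, Mul(2, Pow(a, 2))))
y = 4761 (y = Pow(69, 2) = 4761)
Pow(Add(Function('t')(B), y), -1) = Pow(Add(Add(-260, Mul(2, Pow(Rational(-92, 3), 2))), 4761), -1) = Pow(Add(Add(-260, Mul(2, Rational(8464, 9))), 4761), -1) = Pow(Add(Add(-260, Rational(16928, 9)), 4761), -1) = Pow(Add(Rational(14588, 9), 4761), -1) = Pow(Rational(57437, 9), -1) = Rational(9, 57437)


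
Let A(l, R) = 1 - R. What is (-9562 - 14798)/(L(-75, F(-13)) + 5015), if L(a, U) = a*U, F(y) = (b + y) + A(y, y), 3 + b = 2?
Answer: -4872/1003 ≈ -4.8574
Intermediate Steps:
b = -1 (b = -3 + 2 = -1)
F(y) = 0 (F(y) = (-1 + y) + (1 - y) = 0)
L(a, U) = U*a
(-9562 - 14798)/(L(-75, F(-13)) + 5015) = (-9562 - 14798)/(0*(-75) + 5015) = -24360/(0 + 5015) = -24360/5015 = -24360*1/5015 = -4872/1003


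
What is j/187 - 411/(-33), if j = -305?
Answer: 184/17 ≈ 10.824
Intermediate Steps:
j/187 - 411/(-33) = -305/187 - 411/(-33) = -305*1/187 - 411*(-1/33) = -305/187 + 137/11 = 184/17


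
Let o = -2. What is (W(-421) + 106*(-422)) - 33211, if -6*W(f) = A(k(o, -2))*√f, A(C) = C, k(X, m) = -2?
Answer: -77943 + I*√421/3 ≈ -77943.0 + 6.8394*I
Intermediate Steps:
W(f) = √f/3 (W(f) = -(-1)*√f/3 = √f/3)
(W(-421) + 106*(-422)) - 33211 = (√(-421)/3 + 106*(-422)) - 33211 = ((I*√421)/3 - 44732) - 33211 = (I*√421/3 - 44732) - 33211 = (-44732 + I*√421/3) - 33211 = -77943 + I*√421/3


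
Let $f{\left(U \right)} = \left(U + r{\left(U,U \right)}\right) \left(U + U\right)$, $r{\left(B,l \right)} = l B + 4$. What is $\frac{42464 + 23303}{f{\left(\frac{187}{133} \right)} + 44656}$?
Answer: $\frac{154725877579}{105108200776} \approx 1.4721$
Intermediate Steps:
$r{\left(B,l \right)} = 4 + B l$ ($r{\left(B,l \right)} = B l + 4 = 4 + B l$)
$f{\left(U \right)} = 2 U \left(4 + U + U^{2}\right)$ ($f{\left(U \right)} = \left(U + \left(4 + U U\right)\right) \left(U + U\right) = \left(U + \left(4 + U^{2}\right)\right) 2 U = \left(4 + U + U^{2}\right) 2 U = 2 U \left(4 + U + U^{2}\right)$)
$\frac{42464 + 23303}{f{\left(\frac{187}{133} \right)} + 44656} = \frac{42464 + 23303}{2 \cdot \frac{187}{133} \left(4 + \frac{187}{133} + \left(\frac{187}{133}\right)^{2}\right) + 44656} = \frac{65767}{2 \cdot 187 \cdot \frac{1}{133} \left(4 + 187 \cdot \frac{1}{133} + \left(187 \cdot \frac{1}{133}\right)^{2}\right) + 44656} = \frac{65767}{2 \cdot \frac{187}{133} \left(4 + \frac{187}{133} + \left(\frac{187}{133}\right)^{2}\right) + 44656} = \frac{65767}{2 \cdot \frac{187}{133} \left(4 + \frac{187}{133} + \frac{34969}{17689}\right) + 44656} = \frac{65767}{2 \cdot \frac{187}{133} \cdot \frac{130596}{17689} + 44656} = \frac{65767}{\frac{48842904}{2352637} + 44656} = \frac{65767}{\frac{105108200776}{2352637}} = 65767 \cdot \frac{2352637}{105108200776} = \frac{154725877579}{105108200776}$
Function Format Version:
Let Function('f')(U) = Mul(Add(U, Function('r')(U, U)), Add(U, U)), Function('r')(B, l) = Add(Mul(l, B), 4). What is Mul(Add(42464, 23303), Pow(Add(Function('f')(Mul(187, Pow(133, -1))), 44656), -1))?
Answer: Rational(154725877579, 105108200776) ≈ 1.4721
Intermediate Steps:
Function('r')(B, l) = Add(4, Mul(B, l)) (Function('r')(B, l) = Add(Mul(B, l), 4) = Add(4, Mul(B, l)))
Function('f')(U) = Mul(2, U, Add(4, U, Pow(U, 2))) (Function('f')(U) = Mul(Add(U, Add(4, Mul(U, U))), Add(U, U)) = Mul(Add(U, Add(4, Pow(U, 2))), Mul(2, U)) = Mul(Add(4, U, Pow(U, 2)), Mul(2, U)) = Mul(2, U, Add(4, U, Pow(U, 2))))
Mul(Add(42464, 23303), Pow(Add(Function('f')(Mul(187, Pow(133, -1))), 44656), -1)) = Mul(Add(42464, 23303), Pow(Add(Mul(2, Mul(187, Pow(133, -1)), Add(4, Mul(187, Pow(133, -1)), Pow(Mul(187, Pow(133, -1)), 2))), 44656), -1)) = Mul(65767, Pow(Add(Mul(2, Mul(187, Rational(1, 133)), Add(4, Mul(187, Rational(1, 133)), Pow(Mul(187, Rational(1, 133)), 2))), 44656), -1)) = Mul(65767, Pow(Add(Mul(2, Rational(187, 133), Add(4, Rational(187, 133), Pow(Rational(187, 133), 2))), 44656), -1)) = Mul(65767, Pow(Add(Mul(2, Rational(187, 133), Add(4, Rational(187, 133), Rational(34969, 17689))), 44656), -1)) = Mul(65767, Pow(Add(Mul(2, Rational(187, 133), Rational(130596, 17689)), 44656), -1)) = Mul(65767, Pow(Add(Rational(48842904, 2352637), 44656), -1)) = Mul(65767, Pow(Rational(105108200776, 2352637), -1)) = Mul(65767, Rational(2352637, 105108200776)) = Rational(154725877579, 105108200776)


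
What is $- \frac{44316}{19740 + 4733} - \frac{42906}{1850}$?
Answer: $- \frac{566011569}{22637525} \approx -25.003$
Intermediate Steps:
$- \frac{44316}{19740 + 4733} - \frac{42906}{1850} = - \frac{44316}{24473} - \frac{21453}{925} = - \frac{566011569}{22637525}$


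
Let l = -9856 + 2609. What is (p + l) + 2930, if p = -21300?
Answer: -25617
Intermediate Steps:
l = -7247
(p + l) + 2930 = (-21300 - 7247) + 2930 = -28547 + 2930 = -25617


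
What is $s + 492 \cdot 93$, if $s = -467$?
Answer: $45289$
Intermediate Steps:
$s + 492 \cdot 93 = -467 + 492 \cdot 93 = -467 + 45756 = 45289$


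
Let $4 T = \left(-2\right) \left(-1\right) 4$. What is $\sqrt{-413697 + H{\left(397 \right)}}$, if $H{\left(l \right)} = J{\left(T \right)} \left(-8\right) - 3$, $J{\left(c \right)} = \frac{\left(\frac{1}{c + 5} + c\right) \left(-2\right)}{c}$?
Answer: $\frac{34 i \sqrt{17535}}{7} \approx 643.18 i$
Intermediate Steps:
$T = 2$ ($T = \frac{\left(-2\right) \left(-1\right) 4}{4} = \frac{2 \cdot 4}{4} = \frac{1}{4} \cdot 8 = 2$)
$J{\left(c \right)} = \frac{- 2 c - \frac{2}{5 + c}}{c}$ ($J{\left(c \right)} = \frac{\left(\frac{1}{5 + c} + c\right) \left(-2\right)}{c} = \frac{\left(c + \frac{1}{5 + c}\right) \left(-2\right)}{c} = \frac{- 2 c - \frac{2}{5 + c}}{c}$)
$H{\left(l \right)} = \frac{99}{7}$ ($H{\left(l \right)} = \frac{2 \left(-1 - 2^{2} - 10\right)}{2 \left(5 + 2\right)} \left(-8\right) - 3 = 2 \cdot \frac{1}{2} \cdot \frac{1}{7} \left(-1 - 4 - 10\right) \left(-8\right) - 3 = 2 \cdot \frac{1}{2} \cdot \frac{1}{7} \left(-15\right) \left(-8\right) - 3 = \left(- \frac{15}{7}\right) \left(-8\right) - 3 = \frac{120}{7} - 3 = \frac{99}{7}$)
$\sqrt{-413697 + H{\left(397 \right)}} = \sqrt{-413697 + \frac{99}{7}} = \sqrt{- \frac{2895780}{7}} = \frac{34 i \sqrt{17535}}{7}$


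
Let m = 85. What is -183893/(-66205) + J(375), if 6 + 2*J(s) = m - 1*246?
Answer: -10688449/132410 ≈ -80.722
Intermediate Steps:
J(s) = -167/2 (J(s) = -3 + (85 - 1*246)/2 = -3 + (85 - 246)/2 = -3 + (½)*(-161) = -3 - 161/2 = -167/2)
-183893/(-66205) + J(375) = -183893/(-66205) - 167/2 = -183893*(-1/66205) - 167/2 = 183893/66205 - 167/2 = -10688449/132410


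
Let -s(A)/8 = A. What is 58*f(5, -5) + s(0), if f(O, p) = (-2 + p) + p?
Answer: -696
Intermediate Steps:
f(O, p) = -2 + 2*p
s(A) = -8*A
58*f(5, -5) + s(0) = 58*(-2 + 2*(-5)) - 8*0 = 58*(-2 - 10) + 0 = 58*(-12) + 0 = -696 + 0 = -696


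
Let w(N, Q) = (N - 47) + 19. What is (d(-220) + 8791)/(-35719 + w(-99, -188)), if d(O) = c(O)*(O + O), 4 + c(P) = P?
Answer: -107351/35846 ≈ -2.9948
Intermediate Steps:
c(P) = -4 + P
w(N, Q) = -28 + N (w(N, Q) = (-47 + N) + 19 = -28 + N)
d(O) = 2*O*(-4 + O) (d(O) = (-4 + O)*(O + O) = (-4 + O)*(2*O) = 2*O*(-4 + O))
(d(-220) + 8791)/(-35719 + w(-99, -188)) = (2*(-220)*(-4 - 220) + 8791)/(-35719 + (-28 - 99)) = (2*(-220)*(-224) + 8791)/(-35719 - 127) = (98560 + 8791)/(-35846) = 107351*(-1/35846) = -107351/35846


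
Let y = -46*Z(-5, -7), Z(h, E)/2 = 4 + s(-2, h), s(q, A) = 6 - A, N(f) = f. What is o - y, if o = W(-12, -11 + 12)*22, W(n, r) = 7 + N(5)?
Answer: 1644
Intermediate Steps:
W(n, r) = 12 (W(n, r) = 7 + 5 = 12)
Z(h, E) = 20 - 2*h (Z(h, E) = 2*(4 + (6 - h)) = 2*(10 - h) = 20 - 2*h)
y = -1380 (y = -46*(20 - 2*(-5)) = -46*(20 + 10) = -46*30 = -1380)
o = 264 (o = 12*22 = 264)
o - y = 264 - 1*(-1380) = 264 + 1380 = 1644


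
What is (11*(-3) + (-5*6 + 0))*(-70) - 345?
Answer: 4065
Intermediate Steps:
(11*(-3) + (-5*6 + 0))*(-70) - 345 = (-33 + (-30 + 0))*(-70) - 345 = (-33 - 30)*(-70) - 345 = -63*(-70) - 345 = 4410 - 345 = 4065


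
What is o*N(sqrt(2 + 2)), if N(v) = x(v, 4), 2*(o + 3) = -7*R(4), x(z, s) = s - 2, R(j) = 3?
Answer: -27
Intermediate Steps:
x(z, s) = -2 + s
o = -27/2 (o = -3 + (-7*3)/2 = -3 + (1/2)*(-21) = -3 - 21/2 = -27/2 ≈ -13.500)
N(v) = 2 (N(v) = -2 + 4 = 2)
o*N(sqrt(2 + 2)) = -27/2*2 = -27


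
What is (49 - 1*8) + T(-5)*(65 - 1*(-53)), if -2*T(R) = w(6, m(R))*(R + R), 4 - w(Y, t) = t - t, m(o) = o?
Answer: 2401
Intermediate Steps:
w(Y, t) = 4 (w(Y, t) = 4 - (t - t) = 4 - 1*0 = 4 + 0 = 4)
T(R) = -4*R (T(R) = -2*(R + R) = -2*2*R = -4*R)
(49 - 1*8) + T(-5)*(65 - 1*(-53)) = (49 - 1*8) + (-4*(-5))*(65 - 1*(-53)) = (49 - 8) + 20*(65 + 53) = 41 + 20*118 = 41 + 2360 = 2401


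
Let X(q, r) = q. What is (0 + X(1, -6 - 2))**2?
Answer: 1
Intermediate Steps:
(0 + X(1, -6 - 2))**2 = (0 + 1)**2 = 1**2 = 1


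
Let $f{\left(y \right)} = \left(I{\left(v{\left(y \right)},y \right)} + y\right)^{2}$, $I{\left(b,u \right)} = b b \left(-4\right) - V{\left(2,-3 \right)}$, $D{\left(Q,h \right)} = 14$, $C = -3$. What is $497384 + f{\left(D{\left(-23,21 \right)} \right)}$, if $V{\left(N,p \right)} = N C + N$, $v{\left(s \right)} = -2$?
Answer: $497388$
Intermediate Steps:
$V{\left(N,p \right)} = - 2 N$ ($V{\left(N,p \right)} = N \left(-3\right) + N = - 3 N + N = - 2 N$)
$I{\left(b,u \right)} = 4 - 4 b^{2}$ ($I{\left(b,u \right)} = b b \left(-4\right) - \left(-2\right) 2 = b^{2} \left(-4\right) - -4 = - 4 b^{2} + 4 = 4 - 4 b^{2}$)
$f{\left(y \right)} = \left(-12 + y\right)^{2}$ ($f{\left(y \right)} = \left(\left(4 - 4 \left(-2\right)^{2}\right) + y\right)^{2} = \left(\left(4 - 16\right) + y\right)^{2} = \left(-12 + y\right)^{2}$)
$497384 + f{\left(D{\left(-23,21 \right)} \right)} = 497384 + \left(12 - 14\right)^{2} = 497384 + \left(-2\right)^{2} = 497384 + 4 = 497388$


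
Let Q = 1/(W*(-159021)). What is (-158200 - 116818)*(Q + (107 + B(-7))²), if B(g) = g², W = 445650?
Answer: -237153048413649220091/35433854325 ≈ -6.6928e+9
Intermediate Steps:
Q = -1/70867708650 (Q = 1/(445650*(-159021)) = (1/445650)*(-1/159021) = -1/70867708650 ≈ -1.4111e-11)
(-158200 - 116818)*(Q + (107 + B(-7))²) = (-158200 - 116818)*(-1/70867708650 + (107 + (-7)²)²) = -275018*(-1/70867708650 + (107 + 49)²) = -275018*(-1/70867708650 + 156²) = -275018*(-1/70867708650 + 24336) = -275018*1724636557706399/70867708650 = -237153048413649220091/35433854325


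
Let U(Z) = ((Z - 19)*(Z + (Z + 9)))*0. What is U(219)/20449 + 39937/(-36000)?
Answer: -39937/36000 ≈ -1.1094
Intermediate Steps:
U(Z) = 0 (U(Z) = ((-19 + Z)*(Z + (9 + Z)))*0 = ((-19 + Z)*(9 + 2*Z))*0 = 0)
U(219)/20449 + 39937/(-36000) = 0/20449 + 39937/(-36000) = 0*(1/20449) + 39937*(-1/36000) = 0 - 39937/36000 = -39937/36000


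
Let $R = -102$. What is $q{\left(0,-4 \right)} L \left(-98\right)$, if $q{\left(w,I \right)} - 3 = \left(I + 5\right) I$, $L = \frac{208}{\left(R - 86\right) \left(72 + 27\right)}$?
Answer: $- \frac{5096}{4653} \approx -1.0952$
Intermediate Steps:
$L = - \frac{52}{4653}$ ($L = \frac{208}{\left(-102 - 86\right) \left(72 + 27\right)} = \frac{208}{\left(-188\right) 99} = \frac{208}{-18612} = 208 \left(- \frac{1}{18612}\right) = - \frac{52}{4653} \approx -0.011176$)
$q{\left(w,I \right)} = 3 + I \left(5 + I\right)$ ($q{\left(w,I \right)} = 3 + \left(I + 5\right) I = 3 + \left(5 + I\right) I = 3 + I \left(5 + I\right)$)
$q{\left(0,-4 \right)} L \left(-98\right) = \left(3 + \left(-4\right)^{2} + 5 \left(-4\right)\right) \left(- \frac{52}{4653}\right) \left(-98\right) = \left(3 + 16 - 20\right) \left(- \frac{52}{4653}\right) \left(-98\right) = \left(-1\right) \left(- \frac{52}{4653}\right) \left(-98\right) = \frac{52}{4653} \left(-98\right) = - \frac{5096}{4653}$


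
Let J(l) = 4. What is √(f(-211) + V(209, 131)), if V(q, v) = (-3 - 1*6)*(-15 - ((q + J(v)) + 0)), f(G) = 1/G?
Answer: √91356881/211 ≈ 45.299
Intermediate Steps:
V(q, v) = 171 + 9*q (V(q, v) = (-3 - 1*6)*(-15 - ((q + 4) + 0)) = (-3 - 6)*(-15 - ((4 + q) + 0)) = -9*(-15 - (4 + q)) = -9*(-15 + (-4 - q)) = -9*(-19 - q) = 171 + 9*q)
√(f(-211) + V(209, 131)) = √(1/(-211) + (171 + 9*209)) = √(-1/211 + (171 + 1881)) = √(-1/211 + 2052) = √(432971/211) = √91356881/211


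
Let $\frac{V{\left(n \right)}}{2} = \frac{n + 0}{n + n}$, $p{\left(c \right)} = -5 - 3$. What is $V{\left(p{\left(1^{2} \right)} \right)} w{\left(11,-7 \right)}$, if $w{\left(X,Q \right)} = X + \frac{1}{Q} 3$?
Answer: $\frac{74}{7} \approx 10.571$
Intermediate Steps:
$p{\left(c \right)} = -8$
$V{\left(n \right)} = 1$ ($V{\left(n \right)} = 2 \frac{n + 0}{n + n} = 2 \frac{n}{2 n} = 2 n \frac{1}{2 n} = 2 \cdot \frac{1}{2} = 1$)
$w{\left(X,Q \right)} = X + \frac{3}{Q}$
$V{\left(p{\left(1^{2} \right)} \right)} w{\left(11,-7 \right)} = 1 \left(11 + \frac{3}{-7}\right) = 1 \left(11 + 3 \left(- \frac{1}{7}\right)\right) = 1 \left(11 - \frac{3}{7}\right) = 1 \cdot \frac{74}{7} = \frac{74}{7}$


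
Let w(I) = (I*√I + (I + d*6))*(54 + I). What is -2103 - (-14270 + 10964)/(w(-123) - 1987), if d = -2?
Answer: 9*(-1983129*√123 + 1711942*I)/(-7328*I + 8487*√123) ≈ -2103.0 - 0.034912*I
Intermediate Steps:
w(I) = (54 + I)*(-12 + I + I^(3/2)) (w(I) = (I*√I + (I - 2*6))*(54 + I) = (I^(3/2) + (I - 12))*(54 + I) = (I^(3/2) + (-12 + I))*(54 + I) = (-12 + I + I^(3/2))*(54 + I) = (54 + I)*(-12 + I + I^(3/2)))
-2103 - (-14270 + 10964)/(w(-123) - 1987) = -2103 - (-14270 + 10964)/((-648 + (-123)² + (-123)^(5/2) + 42*(-123) + 54*(-123)^(3/2)) - 1987) = -2103 - (-3306)/((-648 + 15129 + 15129*I*√123 - 5166 + 54*(-123*I*√123)) - 1987) = -2103 - (-3306)/((-648 + 15129 + 15129*I*√123 - 5166 - 6642*I*√123) - 1987) = -2103 - (-3306)/((9315 + 8487*I*√123) - 1987) = -2103 - (-3306)/(7328 + 8487*I*√123) = -2103 + 3306/(7328 + 8487*I*√123)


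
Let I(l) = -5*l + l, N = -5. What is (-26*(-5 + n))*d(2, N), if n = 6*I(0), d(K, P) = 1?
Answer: 130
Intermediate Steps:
I(l) = -4*l
n = 0 (n = 6*(-4*0) = 6*0 = 0)
(-26*(-5 + n))*d(2, N) = -26*(-5 + 0)*1 = -26*(-5)*1 = 130*1 = 130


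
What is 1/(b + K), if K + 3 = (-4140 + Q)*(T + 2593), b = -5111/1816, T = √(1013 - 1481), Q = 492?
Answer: -31195309713128/295105390894996033921 + 72183472128*I*√13/295105390894996033921 ≈ -1.0571e-7 + 8.8193e-10*I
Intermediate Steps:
T = 6*I*√13 (T = √(-468) = 6*I*√13 ≈ 21.633*I)
b = -5111/1816 (b = -5111*1/1816 = -5111/1816 ≈ -2.8144)
K = -9459267 - 21888*I*√13 (K = -3 + (-4140 + 492)*(6*I*√13 + 2593) = -3 - 3648*(2593 + 6*I*√13) = -3 + (-9459264 - 21888*I*√13) = -9459267 - 21888*I*√13 ≈ -9.4593e+6 - 78918.0*I)
1/(b + K) = 1/(-5111/1816 + (-9459267 - 21888*I*√13)) = 1/(-17178033983/1816 - 21888*I*√13)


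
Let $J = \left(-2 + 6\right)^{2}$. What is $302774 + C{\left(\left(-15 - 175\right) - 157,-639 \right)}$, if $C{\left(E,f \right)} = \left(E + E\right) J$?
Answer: $291670$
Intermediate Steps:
$J = 16$ ($J = 4^{2} = 16$)
$C{\left(E,f \right)} = 32 E$ ($C{\left(E,f \right)} = \left(E + E\right) 16 = 2 E 16 = 32 E$)
$302774 + C{\left(\left(-15 - 175\right) - 157,-639 \right)} = 302774 + 32 \left(\left(-15 - 175\right) - 157\right) = 302774 + 32 \left(-190 - 157\right) = 302774 + 32 \left(-347\right) = 302774 - 11104 = 291670$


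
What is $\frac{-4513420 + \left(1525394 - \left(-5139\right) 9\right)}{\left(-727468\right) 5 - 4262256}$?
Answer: $\frac{2941775}{7899596} \approx 0.3724$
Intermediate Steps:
$\frac{-4513420 + \left(1525394 - \left(-5139\right) 9\right)}{\left(-727468\right) 5 - 4262256} = \frac{-4513420 + \left(1525394 - -46251\right)}{-3637340 - 4262256} = \frac{-4513420 + \left(1525394 + 46251\right)}{-7899596} = \left(-4513420 + 1571645\right) \left(- \frac{1}{7899596}\right) = \left(-2941775\right) \left(- \frac{1}{7899596}\right) = \frac{2941775}{7899596}$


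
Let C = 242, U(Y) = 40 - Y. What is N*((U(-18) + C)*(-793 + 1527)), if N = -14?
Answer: -3082800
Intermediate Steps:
N*((U(-18) + C)*(-793 + 1527)) = -14*((40 - 1*(-18)) + 242)*(-793 + 1527) = -14*((40 + 18) + 242)*734 = -14*(58 + 242)*734 = -4200*734 = -14*220200 = -3082800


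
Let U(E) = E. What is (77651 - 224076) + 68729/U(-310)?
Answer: -45460479/310 ≈ -1.4665e+5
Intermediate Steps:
(77651 - 224076) + 68729/U(-310) = (77651 - 224076) + 68729/(-310) = -146425 + 68729*(-1/310) = -146425 - 68729/310 = -45460479/310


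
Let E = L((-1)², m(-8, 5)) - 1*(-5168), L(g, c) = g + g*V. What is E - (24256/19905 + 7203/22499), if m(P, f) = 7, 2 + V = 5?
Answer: 2315552789881/447842595 ≈ 5170.5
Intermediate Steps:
V = 3 (V = -2 + 5 = 3)
L(g, c) = 4*g (L(g, c) = g + g*3 = g + 3*g = 4*g)
E = 5172 (E = 4*(-1)² - 1*(-5168) = 4*1 + 5168 = 4 + 5168 = 5172)
E - (24256/19905 + 7203/22499) = 5172 - (24256/19905 + 7203/22499) = 5172 - 1*689111459/447842595 = 5172 - 689111459/447842595 = 2315552789881/447842595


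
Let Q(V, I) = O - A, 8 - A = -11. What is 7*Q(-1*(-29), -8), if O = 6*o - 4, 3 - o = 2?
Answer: -119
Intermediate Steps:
o = 1 (o = 3 - 1*2 = 3 - 2 = 1)
A = 19 (A = 8 - 1*(-11) = 8 + 11 = 19)
O = 2 (O = 6*1 - 4 = 6 - 4 = 2)
Q(V, I) = -17 (Q(V, I) = 2 - 1*19 = 2 - 19 = -17)
7*Q(-1*(-29), -8) = 7*(-17) = -119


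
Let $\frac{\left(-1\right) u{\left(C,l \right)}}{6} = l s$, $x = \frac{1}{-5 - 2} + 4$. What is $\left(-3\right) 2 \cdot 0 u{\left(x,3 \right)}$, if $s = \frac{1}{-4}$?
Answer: $0$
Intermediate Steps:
$s = - \frac{1}{4} \approx -0.25$
$x = \frac{27}{7}$ ($x = \frac{1}{-7} + 4 = - \frac{1}{7} + 4 = \frac{27}{7} \approx 3.8571$)
$u{\left(C,l \right)} = \frac{3 l}{2}$ ($u{\left(C,l \right)} = - 6 l \left(- \frac{1}{4}\right) = - 6 \left(- \frac{l}{4}\right) = \frac{3 l}{2}$)
$\left(-3\right) 2 \cdot 0 u{\left(x,3 \right)} = \left(-3\right) 2 \cdot 0 \cdot \frac{3}{2} \cdot 3 = \left(-6\right) 0 \cdot \frac{9}{2} = 0 \cdot \frac{9}{2} = 0$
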